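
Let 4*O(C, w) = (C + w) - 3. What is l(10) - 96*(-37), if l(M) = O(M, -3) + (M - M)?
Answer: 3553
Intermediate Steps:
O(C, w) = -¾ + C/4 + w/4 (O(C, w) = ((C + w) - 3)/4 = (-3 + C + w)/4 = -¾ + C/4 + w/4)
l(M) = -3/2 + M/4 (l(M) = (-¾ + M/4 + (¼)*(-3)) + (M - M) = (-¾ + M/4 - ¾) + 0 = (-3/2 + M/4) + 0 = -3/2 + M/4)
l(10) - 96*(-37) = (-3/2 + (¼)*10) - 96*(-37) = (-3/2 + 5/2) + 3552 = 1 + 3552 = 3553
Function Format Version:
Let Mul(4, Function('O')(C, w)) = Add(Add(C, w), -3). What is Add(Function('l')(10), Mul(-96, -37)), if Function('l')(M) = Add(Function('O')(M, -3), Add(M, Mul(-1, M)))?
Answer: 3553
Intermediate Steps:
Function('O')(C, w) = Add(Rational(-3, 4), Mul(Rational(1, 4), C), Mul(Rational(1, 4), w)) (Function('O')(C, w) = Mul(Rational(1, 4), Add(Add(C, w), -3)) = Mul(Rational(1, 4), Add(-3, C, w)) = Add(Rational(-3, 4), Mul(Rational(1, 4), C), Mul(Rational(1, 4), w)))
Function('l')(M) = Add(Rational(-3, 2), Mul(Rational(1, 4), M)) (Function('l')(M) = Add(Add(Rational(-3, 4), Mul(Rational(1, 4), M), Mul(Rational(1, 4), -3)), Add(M, Mul(-1, M))) = Add(Add(Rational(-3, 4), Mul(Rational(1, 4), M), Rational(-3, 4)), 0) = Add(Add(Rational(-3, 2), Mul(Rational(1, 4), M)), 0) = Add(Rational(-3, 2), Mul(Rational(1, 4), M)))
Add(Function('l')(10), Mul(-96, -37)) = Add(Add(Rational(-3, 2), Mul(Rational(1, 4), 10)), Mul(-96, -37)) = Add(Add(Rational(-3, 2), Rational(5, 2)), 3552) = Add(1, 3552) = 3553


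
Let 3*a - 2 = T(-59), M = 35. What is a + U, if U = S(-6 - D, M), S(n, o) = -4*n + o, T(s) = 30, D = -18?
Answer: -7/3 ≈ -2.3333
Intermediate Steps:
a = 32/3 (a = ⅔ + (⅓)*30 = ⅔ + 10 = 32/3 ≈ 10.667)
S(n, o) = o - 4*n
U = -13 (U = 35 - 4*(-6 - 1*(-18)) = 35 - 4*(-6 + 18) = 35 - 4*12 = 35 - 48 = -13)
a + U = 32/3 - 13 = -7/3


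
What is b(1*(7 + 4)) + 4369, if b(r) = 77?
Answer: 4446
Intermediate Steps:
b(1*(7 + 4)) + 4369 = 77 + 4369 = 4446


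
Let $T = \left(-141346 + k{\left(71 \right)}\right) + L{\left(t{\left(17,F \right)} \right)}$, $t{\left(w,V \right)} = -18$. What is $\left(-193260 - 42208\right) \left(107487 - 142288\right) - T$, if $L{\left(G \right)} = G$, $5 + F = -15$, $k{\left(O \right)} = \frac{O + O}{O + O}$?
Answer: $8194663231$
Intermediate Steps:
$k{\left(O \right)} = 1$ ($k{\left(O \right)} = \frac{2 O}{2 O} = 2 O \frac{1}{2 O} = 1$)
$F = -20$ ($F = -5 - 15 = -20$)
$T = -141363$ ($T = \left(-141346 + 1\right) - 18 = -141345 - 18 = -141363$)
$\left(-193260 - 42208\right) \left(107487 - 142288\right) - T = \left(-193260 - 42208\right) \left(107487 - 142288\right) - -141363 = \left(-235468\right) \left(-34801\right) + 141363 = 8194521868 + 141363 = 8194663231$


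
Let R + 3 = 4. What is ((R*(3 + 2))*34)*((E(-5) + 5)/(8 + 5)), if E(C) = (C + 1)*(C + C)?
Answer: 7650/13 ≈ 588.46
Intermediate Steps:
R = 1 (R = -3 + 4 = 1)
E(C) = 2*C*(1 + C) (E(C) = (1 + C)*(2*C) = 2*C*(1 + C))
((R*(3 + 2))*34)*((E(-5) + 5)/(8 + 5)) = ((1*(3 + 2))*34)*((2*(-5)*(1 - 5) + 5)/(8 + 5)) = ((1*5)*34)*((2*(-5)*(-4) + 5)/13) = (5*34)*((40 + 5)*(1/13)) = 170*(45*(1/13)) = 170*(45/13) = 7650/13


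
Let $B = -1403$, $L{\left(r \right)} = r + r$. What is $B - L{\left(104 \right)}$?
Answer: $-1611$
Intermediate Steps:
$L{\left(r \right)} = 2 r$
$B - L{\left(104 \right)} = -1403 - 2 \cdot 104 = -1403 - 208 = -1611$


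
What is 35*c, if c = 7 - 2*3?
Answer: 35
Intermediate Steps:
c = 1 (c = 7 - 6 = 1)
35*c = 35*1 = 35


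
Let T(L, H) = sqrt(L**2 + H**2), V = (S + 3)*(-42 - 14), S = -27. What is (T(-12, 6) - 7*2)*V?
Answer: -18816 + 8064*sqrt(5) ≈ -784.35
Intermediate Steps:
V = 1344 (V = (-27 + 3)*(-42 - 14) = -24*(-56) = 1344)
T(L, H) = sqrt(H**2 + L**2)
(T(-12, 6) - 7*2)*V = (sqrt(6**2 + (-12)**2) - 7*2)*1344 = (sqrt(36 + 144) - 14)*1344 = (sqrt(180) - 14)*1344 = (6*sqrt(5) - 14)*1344 = (-14 + 6*sqrt(5))*1344 = -18816 + 8064*sqrt(5)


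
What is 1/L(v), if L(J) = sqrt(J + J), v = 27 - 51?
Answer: -I*sqrt(3)/12 ≈ -0.14434*I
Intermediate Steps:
v = -24
L(J) = sqrt(2)*sqrt(J) (L(J) = sqrt(2*J) = sqrt(2)*sqrt(J))
1/L(v) = 1/(sqrt(2)*sqrt(-24)) = 1/(sqrt(2)*(2*I*sqrt(6))) = 1/(4*I*sqrt(3)) = -I*sqrt(3)/12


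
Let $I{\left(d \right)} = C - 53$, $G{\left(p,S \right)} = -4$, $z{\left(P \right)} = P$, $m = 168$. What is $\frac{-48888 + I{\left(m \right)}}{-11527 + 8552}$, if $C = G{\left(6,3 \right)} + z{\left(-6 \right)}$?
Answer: $\frac{6993}{425} \approx 16.454$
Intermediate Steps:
$C = -10$ ($C = -4 - 6 = -10$)
$I{\left(d \right)} = -63$ ($I{\left(d \right)} = -10 - 53 = -63$)
$\frac{-48888 + I{\left(m \right)}}{-11527 + 8552} = \frac{-48888 - 63}{-11527 + 8552} = - \frac{48951}{-2975} = \left(-48951\right) \left(- \frac{1}{2975}\right) = \frac{6993}{425}$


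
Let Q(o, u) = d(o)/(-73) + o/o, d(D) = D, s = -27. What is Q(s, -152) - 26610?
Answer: -1942430/73 ≈ -26609.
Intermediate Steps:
Q(o, u) = 1 - o/73 (Q(o, u) = o/(-73) + o/o = o*(-1/73) + 1 = -o/73 + 1 = 1 - o/73)
Q(s, -152) - 26610 = (1 - 1/73*(-27)) - 26610 = (1 + 27/73) - 26610 = 100/73 - 26610 = -1942430/73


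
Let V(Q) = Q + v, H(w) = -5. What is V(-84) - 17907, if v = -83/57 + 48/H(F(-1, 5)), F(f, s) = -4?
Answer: -5130586/285 ≈ -18002.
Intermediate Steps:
v = -3151/285 (v = -83/57 + 48/(-5) = -83*1/57 + 48*(-1/5) = -83/57 - 48/5 = -3151/285 ≈ -11.056)
V(Q) = -3151/285 + Q (V(Q) = Q - 3151/285 = -3151/285 + Q)
V(-84) - 17907 = (-3151/285 - 84) - 17907 = -27091/285 - 17907 = -5130586/285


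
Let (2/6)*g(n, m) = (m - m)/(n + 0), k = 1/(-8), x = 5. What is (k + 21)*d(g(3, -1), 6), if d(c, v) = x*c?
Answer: 0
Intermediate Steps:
k = -⅛ ≈ -0.12500
g(n, m) = 0 (g(n, m) = 3*((m - m)/(n + 0)) = 3*(0/n) = 3*0 = 0)
d(c, v) = 5*c
(k + 21)*d(g(3, -1), 6) = (-⅛ + 21)*(5*0) = (167/8)*0 = 0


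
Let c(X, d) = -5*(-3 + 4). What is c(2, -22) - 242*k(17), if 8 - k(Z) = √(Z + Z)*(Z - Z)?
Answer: -1941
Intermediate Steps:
c(X, d) = -5 (c(X, d) = -5*1 = -5)
k(Z) = 8 (k(Z) = 8 - √(Z + Z)*(Z - Z) = 8 - √(2*Z)*0 = 8 - √2*√Z*0 = 8 - 1*0 = 8 + 0 = 8)
c(2, -22) - 242*k(17) = -5 - 242*8 = -5 - 1936 = -1941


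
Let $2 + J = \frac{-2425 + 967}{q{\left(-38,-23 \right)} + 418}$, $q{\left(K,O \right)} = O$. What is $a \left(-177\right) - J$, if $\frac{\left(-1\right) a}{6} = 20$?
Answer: $\frac{8392048}{395} \approx 21246.0$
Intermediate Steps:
$a = -120$ ($a = \left(-6\right) 20 = -120$)
$J = - \frac{2248}{395}$ ($J = -2 + \frac{-2425 + 967}{-23 + 418} = -2 - \frac{1458}{395} = - \frac{2248}{395} \approx -5.6911$)
$a \left(-177\right) - J = \left(-120\right) \left(-177\right) - - \frac{2248}{395} = 21240 + \frac{2248}{395} = \frac{8392048}{395}$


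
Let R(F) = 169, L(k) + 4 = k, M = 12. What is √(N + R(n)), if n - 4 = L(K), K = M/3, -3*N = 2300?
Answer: I*√5379/3 ≈ 24.447*I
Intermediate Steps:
N = -2300/3 (N = -⅓*2300 = -2300/3 ≈ -766.67)
K = 4 (K = 12/3 = 12*(⅓) = 4)
L(k) = -4 + k
n = 4 (n = 4 + (-4 + 4) = 4 + 0 = 4)
√(N + R(n)) = √(-2300/3 + 169) = √(-1793/3) = I*√5379/3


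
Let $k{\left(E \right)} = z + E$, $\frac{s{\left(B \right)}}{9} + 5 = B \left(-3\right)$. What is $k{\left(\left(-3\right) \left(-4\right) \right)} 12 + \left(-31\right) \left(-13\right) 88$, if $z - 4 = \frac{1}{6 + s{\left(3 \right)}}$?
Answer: $\frac{356559}{10} \approx 35656.0$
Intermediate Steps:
$s{\left(B \right)} = -45 - 27 B$ ($s{\left(B \right)} = -45 + 9 B \left(-3\right) = -45 + 9 \left(- 3 B\right) = -45 - 27 B$)
$z = \frac{479}{120}$ ($z = 4 + \frac{1}{6 - 126} = 4 + \frac{1}{-120} = 4 - \frac{1}{120} = \frac{479}{120} \approx 3.9917$)
$k{\left(E \right)} = \frac{479}{120} + E$
$k{\left(\left(-3\right) \left(-4\right) \right)} 12 + \left(-31\right) \left(-13\right) 88 = \left(\frac{479}{120} - -12\right) 12 + \left(-31\right) \left(-13\right) 88 = \left(\frac{479}{120} + 12\right) 12 + 403 \cdot 88 = \frac{1919}{120} \cdot 12 + 35464 = \frac{1919}{10} + 35464 = \frac{356559}{10}$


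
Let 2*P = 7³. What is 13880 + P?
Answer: 28103/2 ≈ 14052.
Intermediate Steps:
P = 343/2 (P = (½)*7³ = (½)*343 = 343/2 ≈ 171.50)
13880 + P = 13880 + 343/2 = 28103/2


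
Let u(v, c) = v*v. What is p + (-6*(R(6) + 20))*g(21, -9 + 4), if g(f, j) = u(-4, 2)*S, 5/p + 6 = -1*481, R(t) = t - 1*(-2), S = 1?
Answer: -1309061/487 ≈ -2688.0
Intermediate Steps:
u(v, c) = v²
R(t) = 2 + t (R(t) = t + 2 = 2 + t)
p = -5/487 (p = 5/(-6 - 1*481) = 5/(-6 - 481) = 5/(-487) = 5*(-1/487) = -5/487 ≈ -0.010267)
g(f, j) = 16 (g(f, j) = (-4)²*1 = 16*1 = 16)
p + (-6*(R(6) + 20))*g(21, -9 + 4) = -5/487 - 6*((2 + 6) + 20)*16 = -5/487 - 6*(8 + 20)*16 = -5/487 - 6*28*16 = -5/487 - 168*16 = -5/487 - 2688 = -1309061/487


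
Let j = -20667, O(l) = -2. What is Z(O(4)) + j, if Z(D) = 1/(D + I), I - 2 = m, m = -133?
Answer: -2748712/133 ≈ -20667.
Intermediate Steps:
I = -131 (I = 2 - 133 = -131)
Z(D) = 1/(-131 + D) (Z(D) = 1/(D - 131) = 1/(-131 + D))
Z(O(4)) + j = 1/(-131 - 2) - 20667 = 1/(-133) - 20667 = -1/133 - 20667 = -2748712/133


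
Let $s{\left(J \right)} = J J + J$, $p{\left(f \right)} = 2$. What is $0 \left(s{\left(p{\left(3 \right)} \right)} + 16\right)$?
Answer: $0$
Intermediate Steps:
$s{\left(J \right)} = J + J^{2}$ ($s{\left(J \right)} = J^{2} + J = J + J^{2}$)
$0 \left(s{\left(p{\left(3 \right)} \right)} + 16\right) = 0 \left(2 \left(1 + 2\right) + 16\right) = 0 \left(2 \cdot 3 + 16\right) = 0 \left(6 + 16\right) = 0 \cdot 22 = 0$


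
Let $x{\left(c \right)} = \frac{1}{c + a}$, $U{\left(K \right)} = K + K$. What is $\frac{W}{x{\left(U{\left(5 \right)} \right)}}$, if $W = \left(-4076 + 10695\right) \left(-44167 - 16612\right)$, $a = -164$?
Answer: $61953614954$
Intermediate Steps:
$U{\left(K \right)} = 2 K$
$x{\left(c \right)} = \frac{1}{-164 + c}$ ($x{\left(c \right)} = \frac{1}{c - 164} = \frac{1}{-164 + c}$)
$W = -402296201$ ($W = 6619 \left(-60779\right) = -402296201$)
$\frac{W}{x{\left(U{\left(5 \right)} \right)}} = - \frac{402296201}{\frac{1}{-164 + 2 \cdot 5}} = - \frac{402296201}{\frac{1}{-164 + 10}} = - \frac{402296201}{\frac{1}{-154}} = - \frac{402296201}{- \frac{1}{154}} = \left(-402296201\right) \left(-154\right) = 61953614954$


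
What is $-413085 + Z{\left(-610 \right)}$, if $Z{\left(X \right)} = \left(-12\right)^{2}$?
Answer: $-412941$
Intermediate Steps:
$Z{\left(X \right)} = 144$
$-413085 + Z{\left(-610 \right)} = -413085 + 144 = -412941$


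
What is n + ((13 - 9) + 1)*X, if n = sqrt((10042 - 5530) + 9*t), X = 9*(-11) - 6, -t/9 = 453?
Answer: -525 + I*sqrt(32181) ≈ -525.0 + 179.39*I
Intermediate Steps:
t = -4077 (t = -9*453 = -4077)
X = -105 (X = -99 - 6 = -105)
n = I*sqrt(32181) (n = sqrt((10042 - 5530) + 9*(-4077)) = sqrt(4512 - 36693) = sqrt(-32181) = I*sqrt(32181) ≈ 179.39*I)
n + ((13 - 9) + 1)*X = I*sqrt(32181) + ((13 - 9) + 1)*(-105) = I*sqrt(32181) + (4 + 1)*(-105) = I*sqrt(32181) + 5*(-105) = I*sqrt(32181) - 525 = -525 + I*sqrt(32181)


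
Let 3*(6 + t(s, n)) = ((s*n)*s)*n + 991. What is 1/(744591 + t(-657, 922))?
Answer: 3/366940143262 ≈ 8.1757e-12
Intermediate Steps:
t(s, n) = 973/3 + n²*s²/3 (t(s, n) = -6 + (((s*n)*s)*n + 991)/3 = -6 + (((n*s)*s)*n + 991)/3 = -6 + ((n*s²)*n + 991)/3 = -6 + (n²*s² + 991)/3 = -6 + (991 + n²*s²)/3 = -6 + (991/3 + n²*s²/3) = 973/3 + n²*s²/3)
1/(744591 + t(-657, 922)) = 1/(744591 + (973/3 + (⅓)*922²*(-657)²)) = 1/(744591 + (973/3 + (⅓)*850084*431649)) = 1/(744591 + (973/3 + 122312636172)) = 1/(744591 + 366937909489/3) = 1/(366940143262/3) = 3/366940143262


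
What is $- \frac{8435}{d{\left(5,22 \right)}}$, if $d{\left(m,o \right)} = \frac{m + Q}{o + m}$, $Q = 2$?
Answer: $-32535$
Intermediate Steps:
$d{\left(m,o \right)} = \frac{2 + m}{m + o}$ ($d{\left(m,o \right)} = \frac{m + 2}{o + m} = \frac{2 + m}{m + o}$)
$- \frac{8435}{d{\left(5,22 \right)}} = - \frac{8435}{\frac{1}{5 + 22} \left(2 + 5\right)} = - \frac{8435}{\frac{1}{27} \cdot 7} = - \frac{8435}{\frac{7}{27}} = \left(-8435\right) \frac{27}{7} = -32535$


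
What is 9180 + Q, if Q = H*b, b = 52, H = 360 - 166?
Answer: 19268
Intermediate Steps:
H = 194
Q = 10088 (Q = 194*52 = 10088)
9180 + Q = 9180 + 10088 = 19268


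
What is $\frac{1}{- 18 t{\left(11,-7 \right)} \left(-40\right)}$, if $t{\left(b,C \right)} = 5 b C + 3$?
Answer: $- \frac{1}{275040} \approx -3.6358 \cdot 10^{-6}$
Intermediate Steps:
$t{\left(b,C \right)} = 3 + 5 C b$ ($t{\left(b,C \right)} = 5 C b + 3 = 3 + 5 C b$)
$\frac{1}{- 18 t{\left(11,-7 \right)} \left(-40\right)} = \frac{1}{- 18 \left(3 + 5 \left(-7\right) 11\right) \left(-40\right)} = \frac{1}{- 18 \left(3 - 385\right) \left(-40\right)} = \frac{1}{\left(-18\right) \left(-382\right) \left(-40\right)} = \frac{1}{6876 \left(-40\right)} = \frac{1}{-275040} = - \frac{1}{275040}$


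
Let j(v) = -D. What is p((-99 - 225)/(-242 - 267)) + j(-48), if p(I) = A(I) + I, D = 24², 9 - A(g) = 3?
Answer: -289806/509 ≈ -569.36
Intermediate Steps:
A(g) = 6 (A(g) = 9 - 1*3 = 9 - 3 = 6)
D = 576
j(v) = -576 (j(v) = -1*576 = -576)
p(I) = 6 + I
p((-99 - 225)/(-242 - 267)) + j(-48) = (6 + (-99 - 225)/(-242 - 267)) - 576 = (6 - 324/(-509)) - 576 = (6 - 324*(-1/509)) - 576 = (6 + 324/509) - 576 = 3378/509 - 576 = -289806/509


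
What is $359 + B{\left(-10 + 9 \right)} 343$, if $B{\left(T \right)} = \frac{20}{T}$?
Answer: $-6501$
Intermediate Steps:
$359 + B{\left(-10 + 9 \right)} 343 = 359 + \frac{20}{-10 + 9} \cdot 343 = 359 + \frac{20}{-1} \cdot 343 = 359 + 20 \left(-1\right) 343 = 359 - 6860 = -6501$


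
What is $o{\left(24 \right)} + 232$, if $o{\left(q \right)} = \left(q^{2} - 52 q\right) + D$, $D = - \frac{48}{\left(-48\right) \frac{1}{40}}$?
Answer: $-400$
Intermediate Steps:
$D = 40$ ($D = - \frac{48}{\left(-48\right) \frac{1}{40}} = - \frac{48}{- \frac{6}{5}} = \left(-48\right) \left(- \frac{5}{6}\right) = 40$)
$o{\left(q \right)} = 40 + q^{2} - 52 q$ ($o{\left(q \right)} = \left(q^{2} - 52 q\right) + 40 = 40 + q^{2} - 52 q$)
$o{\left(24 \right)} + 232 = \left(40 + 24^{2} - 1248\right) + 232 = \left(40 + 576 - 1248\right) + 232 = -632 + 232 = -400$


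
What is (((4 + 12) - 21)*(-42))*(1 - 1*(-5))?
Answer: 1260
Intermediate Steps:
(((4 + 12) - 21)*(-42))*(1 - 1*(-5)) = ((16 - 21)*(-42))*(1 + 5) = -5*(-42)*6 = 210*6 = 1260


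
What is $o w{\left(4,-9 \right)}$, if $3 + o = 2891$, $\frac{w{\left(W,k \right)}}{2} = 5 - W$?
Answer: $5776$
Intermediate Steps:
$w{\left(W,k \right)} = 10 - 2 W$ ($w{\left(W,k \right)} = 2 \left(5 - W\right) = 10 - 2 W$)
$o = 2888$ ($o = -3 + 2891 = 2888$)
$o w{\left(4,-9 \right)} = 2888 \left(10 - 8\right) = 2888 \cdot 2 = 5776$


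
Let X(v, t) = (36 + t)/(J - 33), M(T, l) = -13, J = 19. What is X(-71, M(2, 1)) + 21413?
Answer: 299759/14 ≈ 21411.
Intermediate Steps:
X(v, t) = -18/7 - t/14 (X(v, t) = (36 + t)/(19 - 33) = (36 + t)/(-14) = (36 + t)*(-1/14) = -18/7 - t/14)
X(-71, M(2, 1)) + 21413 = (-18/7 - 1/14*(-13)) + 21413 = (-18/7 + 13/14) + 21413 = -23/14 + 21413 = 299759/14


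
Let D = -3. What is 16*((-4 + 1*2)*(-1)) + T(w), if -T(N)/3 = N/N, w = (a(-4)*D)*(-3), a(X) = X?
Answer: 29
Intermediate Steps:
w = -36 (w = -4*(-3)*(-3) = 12*(-3) = -36)
T(N) = -3 (T(N) = -3*N/N = -3*1 = -3)
16*((-4 + 1*2)*(-1)) + T(w) = 16*((-4 + 1*2)*(-1)) - 3 = 16*((-4 + 2)*(-1)) - 3 = 16*(-2*(-1)) - 3 = 16*2 - 3 = 32 - 3 = 29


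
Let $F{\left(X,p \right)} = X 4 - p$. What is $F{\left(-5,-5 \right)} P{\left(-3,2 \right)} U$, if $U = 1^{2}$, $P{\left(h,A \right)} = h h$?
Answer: $-135$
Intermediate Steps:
$P{\left(h,A \right)} = h^{2}$
$U = 1$
$F{\left(X,p \right)} = - p + 4 X$ ($F{\left(X,p \right)} = 4 X - p = - p + 4 X$)
$F{\left(-5,-5 \right)} P{\left(-3,2 \right)} U = \left(\left(-1\right) \left(-5\right) + 4 \left(-5\right)\right) \left(-3\right)^{2} \cdot 1 = \left(5 - 20\right) 9 \cdot 1 = \left(-15\right) 9 \cdot 1 = \left(-135\right) 1 = -135$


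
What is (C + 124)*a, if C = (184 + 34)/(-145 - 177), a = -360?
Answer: -7147800/161 ≈ -44396.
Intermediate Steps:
C = -109/161 (C = 218/(-322) = 218*(-1/322) = -109/161 ≈ -0.67702)
(C + 124)*a = (-109/161 + 124)*(-360) = (19855/161)*(-360) = -7147800/161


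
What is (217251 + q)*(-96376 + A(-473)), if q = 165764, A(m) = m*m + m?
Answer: 48596943200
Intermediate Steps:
A(m) = m + m**2 (A(m) = m**2 + m = m + m**2)
(217251 + q)*(-96376 + A(-473)) = (217251 + 165764)*(-96376 - 473*(1 - 473)) = 383015*(-96376 - 473*(-472)) = 383015*(-96376 + 223256) = 383015*126880 = 48596943200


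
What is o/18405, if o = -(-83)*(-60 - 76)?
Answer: -11288/18405 ≈ -0.61331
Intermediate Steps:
o = -11288 (o = -(-83)*(-136) = -1*11288 = -11288)
o/18405 = -11288/18405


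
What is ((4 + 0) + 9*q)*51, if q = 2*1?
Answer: 1122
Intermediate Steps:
q = 2
((4 + 0) + 9*q)*51 = ((4 + 0) + 9*2)*51 = (4 + 18)*51 = 22*51 = 1122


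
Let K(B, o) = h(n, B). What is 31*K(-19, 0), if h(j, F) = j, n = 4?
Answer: 124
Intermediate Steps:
K(B, o) = 4
31*K(-19, 0) = 31*4 = 124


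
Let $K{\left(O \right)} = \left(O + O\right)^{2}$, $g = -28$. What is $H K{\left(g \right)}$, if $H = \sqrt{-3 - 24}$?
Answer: $9408 i \sqrt{3} \approx 16295.0 i$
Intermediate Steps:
$K{\left(O \right)} = 4 O^{2}$ ($K{\left(O \right)} = \left(2 O\right)^{2} = 4 O^{2}$)
$H = 3 i \sqrt{3}$ ($H = \sqrt{-27} = 3 i \sqrt{3} \approx 5.1962 i$)
$H K{\left(g \right)} = 3 i \sqrt{3} \cdot 4 \left(-28\right)^{2} = 3 i \sqrt{3} \cdot 4 \cdot 784 = 3 i \sqrt{3} \cdot 3136 = 9408 i \sqrt{3}$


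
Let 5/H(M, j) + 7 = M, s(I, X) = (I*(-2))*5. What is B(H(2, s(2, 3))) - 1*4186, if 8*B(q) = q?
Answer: -33489/8 ≈ -4186.1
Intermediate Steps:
s(I, X) = -10*I (s(I, X) = -2*I*5 = -10*I)
H(M, j) = 5/(-7 + M)
B(q) = q/8
B(H(2, s(2, 3))) - 1*4186 = (5/(-7 + 2))/8 - 1*4186 = (5/(-5))/8 - 4186 = (5*(-⅕))/8 - 4186 = (⅛)*(-1) - 4186 = -⅛ - 4186 = -33489/8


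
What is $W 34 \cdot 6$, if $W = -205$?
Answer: $-41820$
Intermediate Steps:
$W 34 \cdot 6 = - 205 \cdot 34 \cdot 6 = \left(-205\right) 204 = -41820$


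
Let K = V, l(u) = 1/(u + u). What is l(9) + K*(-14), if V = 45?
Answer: -11339/18 ≈ -629.94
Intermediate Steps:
l(u) = 1/(2*u)
K = 45
l(9) + K*(-14) = (½)/9 + 45*(-14) = (½)*(⅑) - 630 = 1/18 - 630 = -11339/18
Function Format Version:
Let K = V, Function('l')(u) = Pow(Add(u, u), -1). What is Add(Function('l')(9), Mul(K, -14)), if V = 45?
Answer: Rational(-11339, 18) ≈ -629.94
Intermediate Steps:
Function('l')(u) = Mul(Rational(1, 2), Pow(u, -1)) (Function('l')(u) = Pow(Mul(2, u), -1) = Mul(Rational(1, 2), Pow(u, -1)))
K = 45
Add(Function('l')(9), Mul(K, -14)) = Add(Mul(Rational(1, 2), Pow(9, -1)), Mul(45, -14)) = Add(Mul(Rational(1, 2), Rational(1, 9)), -630) = Add(Rational(1, 18), -630) = Rational(-11339, 18)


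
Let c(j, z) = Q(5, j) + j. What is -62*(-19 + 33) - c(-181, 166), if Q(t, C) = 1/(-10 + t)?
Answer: -3434/5 ≈ -686.80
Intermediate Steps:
c(j, z) = -⅕ + j (c(j, z) = 1/(-10 + 5) + j = 1/(-5) + j = -⅕ + j)
-62*(-19 + 33) - c(-181, 166) = -62*(-19 + 33) - (-⅕ - 181) = -62*14 - 1*(-906/5) = -868 + 906/5 = -3434/5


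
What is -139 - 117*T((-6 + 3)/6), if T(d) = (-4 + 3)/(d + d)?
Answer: -256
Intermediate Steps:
T(d) = -1/(2*d)
-139 - 117*T((-6 + 3)/6) = -139 - (-117)/(2*((-6 + 3)/6)) = -139 - (-117)/(2*((-3*1/6))) = -139 - (-117)/(2*(-1/2)) = -139 - (-117)*(-2)/2 = -139 - 117*1 = -139 - 117 = -256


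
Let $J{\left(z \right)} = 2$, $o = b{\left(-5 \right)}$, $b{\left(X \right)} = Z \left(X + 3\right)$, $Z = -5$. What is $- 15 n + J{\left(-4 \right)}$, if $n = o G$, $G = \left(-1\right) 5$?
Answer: $752$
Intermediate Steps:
$b{\left(X \right)} = -15 - 5 X$ ($b{\left(X \right)} = - 5 \left(X + 3\right) = - 5 \left(3 + X\right) = -15 - 5 X$)
$o = 10$ ($o = -15 - -25 = -15 + 25 = 10$)
$G = -5$
$n = -50$ ($n = 10 \left(-5\right) = -50$)
$- 15 n + J{\left(-4 \right)} = \left(-15\right) \left(-50\right) + 2 = 750 + 2 = 752$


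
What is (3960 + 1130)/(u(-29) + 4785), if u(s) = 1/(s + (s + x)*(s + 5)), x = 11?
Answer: 1025635/964178 ≈ 1.0637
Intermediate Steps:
u(s) = 1/(s + (5 + s)*(11 + s)) (u(s) = 1/(s + (s + 11)*(s + 5)) = 1/(s + (11 + s)*(5 + s)) = 1/(s + (5 + s)*(11 + s)))
(3960 + 1130)/(u(-29) + 4785) = (3960 + 1130)/(1/(55 + (-29)**2 + 17*(-29)) + 4785) = 5090/(1/(55 + 841 - 493) + 4785) = 5090/(1/403 + 4785) = 5090/(1928356/403) = 5090*(403/1928356) = 1025635/964178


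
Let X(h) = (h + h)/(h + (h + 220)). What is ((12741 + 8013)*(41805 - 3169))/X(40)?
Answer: 3006943290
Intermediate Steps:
X(h) = 2*h/(220 + 2*h) (X(h) = (2*h)/(h + (220 + h)) = (2*h)/(220 + 2*h) = 2*h/(220 + 2*h))
((12741 + 8013)*(41805 - 3169))/X(40) = ((12741 + 8013)*(41805 - 3169))/((40/(110 + 40))) = (20754*38636)/((40/150)) = 801851544/((40*(1/150))) = 801851544/(4/15) = 801851544*(15/4) = 3006943290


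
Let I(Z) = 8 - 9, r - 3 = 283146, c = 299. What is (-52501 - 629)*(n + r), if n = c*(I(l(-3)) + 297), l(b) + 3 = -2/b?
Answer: -19745923890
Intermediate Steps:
r = 283149 (r = 3 + 283146 = 283149)
l(b) = -3 - 2/b
I(Z) = -1
n = 88504 (n = 299*(-1 + 297) = 299*296 = 88504)
(-52501 - 629)*(n + r) = (-52501 - 629)*(88504 + 283149) = -53130*371653 = -19745923890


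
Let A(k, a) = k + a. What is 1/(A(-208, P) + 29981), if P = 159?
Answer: 1/29932 ≈ 3.3409e-5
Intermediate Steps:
A(k, a) = a + k
1/(A(-208, P) + 29981) = 1/((159 - 208) + 29981) = 1/(-49 + 29981) = 1/29932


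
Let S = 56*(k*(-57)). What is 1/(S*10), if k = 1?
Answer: -1/31920 ≈ -3.1328e-5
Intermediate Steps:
S = -3192 (S = 56*(1*(-57)) = 56*(-57) = -3192)
1/(S*10) = 1/(-3192*10) = 1/(-31920) = -1/31920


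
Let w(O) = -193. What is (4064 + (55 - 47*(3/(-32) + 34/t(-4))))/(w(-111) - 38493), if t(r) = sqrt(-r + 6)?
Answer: -131949/1237952 + 799*sqrt(10)/193430 ≈ -0.093524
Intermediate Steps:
t(r) = sqrt(6 - r)
(4064 + (55 - 47*(3/(-32) + 34/t(-4))))/(w(-111) - 38493) = (4064 + (55 - 47*(3/(-32) + 34/(sqrt(6 - 1*(-4))))))/(-193 - 38493) = (4064 + (55 - 47*(3*(-1/32) + 34/(sqrt(6 + 4)))))/(-38686) = (4064 + (55 - 47*(-3/32 + 34/(sqrt(10)))))*(-1/38686) = (4064 + (55 - 47*(-3/32 + 34*(sqrt(10)/10))))*(-1/38686) = (4064 + (55 - 47*(-3/32 + 17*sqrt(10)/5)))*(-1/38686) = (4064 + (55 + (141/32 - 799*sqrt(10)/5)))*(-1/38686) = (4064 + (1901/32 - 799*sqrt(10)/5))*(-1/38686) = (131949/32 - 799*sqrt(10)/5)*(-1/38686) = -131949/1237952 + 799*sqrt(10)/193430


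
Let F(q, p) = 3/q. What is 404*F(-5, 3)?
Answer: -1212/5 ≈ -242.40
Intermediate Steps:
404*F(-5, 3) = 404*(3/(-5)) = 404*(3*(-⅕)) = 404*(-⅗) = -1212/5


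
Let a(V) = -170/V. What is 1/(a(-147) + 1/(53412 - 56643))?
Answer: 158319/183041 ≈ 0.86494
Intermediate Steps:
1/(a(-147) + 1/(53412 - 56643)) = 1/(-170/(-147) + 1/(53412 - 56643)) = 1/(-170*(-1/147) + 1/(-3231)) = 1/(170/147 - 1/3231) = 1/(183041/158319) = 158319/183041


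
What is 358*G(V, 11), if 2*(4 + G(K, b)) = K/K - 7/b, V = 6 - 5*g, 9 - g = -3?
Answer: -15036/11 ≈ -1366.9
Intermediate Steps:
g = 12 (g = 9 - 1*(-3) = 9 + 3 = 12)
V = -54 (V = 6 - 5*12 = 6 - 60 = -54)
G(K, b) = -7/2 - 7/(2*b) (G(K, b) = -4 + (K/K - 7/b)/2 = -4 + (1 - 7/b)/2 = -4 + (1/2 - 7/(2*b)) = -7/2 - 7/(2*b))
358*G(V, 11) = 358*((7/2)*(-1 - 1*11)/11) = 358*((7/2)*(1/11)*(-1 - 11)) = 358*((7/2)*(1/11)*(-12)) = 358*(-42/11) = -15036/11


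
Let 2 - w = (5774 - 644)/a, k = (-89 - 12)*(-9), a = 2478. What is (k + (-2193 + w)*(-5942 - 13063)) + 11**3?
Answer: 2459210830/59 ≈ 4.1682e+7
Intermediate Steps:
k = 909 (k = -101*(-9) = 909)
w = -29/413 (w = 2 - (5774 - 644)/2478 = 2 - 5130/2478 = 2 - 1*855/413 = 2 - 855/413 = -29/413 ≈ -0.070218)
(k + (-2193 + w)*(-5942 - 13063)) + 11**3 = (909 + (-2193 - 29/413)*(-5942 - 13063)) + 11**3 = (909 - 905738/413*(-19005)) + 1331 = (909 + 2459078670/59) + 1331 = 2459132301/59 + 1331 = 2459210830/59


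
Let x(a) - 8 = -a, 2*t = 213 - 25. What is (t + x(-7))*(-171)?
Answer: -18639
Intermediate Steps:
t = 94 (t = (213 - 25)/2 = (1/2)*188 = 94)
x(a) = 8 - a
(t + x(-7))*(-171) = (94 + (8 - 1*(-7)))*(-171) = (94 + (8 + 7))*(-171) = (94 + 15)*(-171) = 109*(-171) = -18639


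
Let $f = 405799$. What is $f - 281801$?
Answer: $123998$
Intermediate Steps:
$f - 281801 = 405799 - 281801 = 123998$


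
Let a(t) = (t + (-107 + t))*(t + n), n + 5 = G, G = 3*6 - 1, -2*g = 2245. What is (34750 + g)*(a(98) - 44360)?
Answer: -1162502675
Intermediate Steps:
g = -2245/2 (g = -½*2245 = -2245/2 ≈ -1122.5)
G = 17 (G = 18 - 1 = 17)
n = 12 (n = -5 + 17 = 12)
a(t) = (-107 + 2*t)*(12 + t) (a(t) = (t + (-107 + t))*(t + 12) = (-107 + 2*t)*(12 + t))
(34750 + g)*(a(98) - 44360) = (34750 - 2245/2)*((-1284 - 83*98 + 2*98²) - 44360) = 67255*((-1284 - 8134 + 2*9604) - 44360)/2 = 67255*((-1284 - 8134 + 19208) - 44360)/2 = 67255*(9790 - 44360)/2 = (67255/2)*(-34570) = -1162502675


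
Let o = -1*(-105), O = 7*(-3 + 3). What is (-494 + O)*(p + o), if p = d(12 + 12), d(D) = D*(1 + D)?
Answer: -348270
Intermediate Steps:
O = 0 (O = 7*0 = 0)
p = 600 (p = (12 + 12)*(1 + (12 + 12)) = 24*(1 + 24) = 24*25 = 600)
o = 105
(-494 + O)*(p + o) = (-494 + 0)*(600 + 105) = -494*705 = -348270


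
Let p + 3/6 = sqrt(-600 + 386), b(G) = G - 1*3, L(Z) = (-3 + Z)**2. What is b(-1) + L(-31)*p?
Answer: -582 + 1156*I*sqrt(214) ≈ -582.0 + 16911.0*I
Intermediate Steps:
b(G) = -3 + G (b(G) = G - 3 = -3 + G)
p = -1/2 + I*sqrt(214) (p = -1/2 + sqrt(-600 + 386) = -1/2 + sqrt(-214) = -1/2 + I*sqrt(214) ≈ -0.5 + 14.629*I)
b(-1) + L(-31)*p = (-3 - 1) + (-3 - 31)**2*(-1/2 + I*sqrt(214)) = -4 + (-34)**2*(-1/2 + I*sqrt(214)) = -4 + 1156*(-1/2 + I*sqrt(214)) = -4 + (-578 + 1156*I*sqrt(214)) = -582 + 1156*I*sqrt(214)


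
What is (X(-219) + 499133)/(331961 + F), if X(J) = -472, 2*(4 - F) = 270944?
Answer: 498661/196493 ≈ 2.5378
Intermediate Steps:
F = -135468 (F = 4 - ½*270944 = 4 - 135472 = -135468)
(X(-219) + 499133)/(331961 + F) = (-472 + 499133)/(331961 - 135468) = 498661/196493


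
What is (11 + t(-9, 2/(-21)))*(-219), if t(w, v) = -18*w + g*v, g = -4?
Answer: -265793/7 ≈ -37970.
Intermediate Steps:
t(w, v) = -18*w - 4*v
(11 + t(-9, 2/(-21)))*(-219) = (11 + (-18*(-9) - 8/(-21)))*(-219) = (11 + (162 - 8*(-1)/21))*(-219) = (11 + (162 - 4*(-2/21)))*(-219) = (11 + (162 + 8/21))*(-219) = (11 + 3410/21)*(-219) = (3641/21)*(-219) = -265793/7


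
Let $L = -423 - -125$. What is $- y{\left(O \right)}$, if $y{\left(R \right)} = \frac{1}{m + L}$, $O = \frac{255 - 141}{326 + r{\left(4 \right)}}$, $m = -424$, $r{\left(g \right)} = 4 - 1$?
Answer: $\frac{1}{722} \approx 0.001385$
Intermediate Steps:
$r{\left(g \right)} = 3$ ($r{\left(g \right)} = 4 - 1 = 3$)
$L = -298$ ($L = -423 + 125 = -298$)
$O = \frac{114}{329}$ ($O = \frac{255 - 141}{326 + 3} = \frac{114}{329} \approx 0.3465$)
$y{\left(R \right)} = - \frac{1}{722}$ ($y{\left(R \right)} = \frac{1}{-424 - 298} = \frac{1}{-722} = - \frac{1}{722}$)
$- y{\left(O \right)} = \left(-1\right) \left(- \frac{1}{722}\right) = \frac{1}{722}$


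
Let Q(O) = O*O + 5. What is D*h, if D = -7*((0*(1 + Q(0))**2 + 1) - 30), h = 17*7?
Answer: 24157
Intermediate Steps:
h = 119
Q(O) = 5 + O**2 (Q(O) = O**2 + 5 = 5 + O**2)
D = 203 (D = -7*((0*(1 + (5 + 0**2))**2 + 1) - 30) = -7*((0*(1 + (5 + 0))**2 + 1) - 30) = -7*((0*(1 + 5)**2 + 1) - 30) = -7*((0*6**2 + 1) - 30) = -7*((0*36 + 1) - 30) = -7*((0 + 1) - 30) = -7*(1 - 30) = -7*(-29) = 203)
D*h = 203*119 = 24157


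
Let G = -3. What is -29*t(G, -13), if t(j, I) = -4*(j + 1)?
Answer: -232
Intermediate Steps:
t(j, I) = -4 - 4*j (t(j, I) = -4*(1 + j) = -4 - 4*j)
-29*t(G, -13) = -29*(-4 - 4*(-3)) = -29*(-4 + 12) = -29*8 = -232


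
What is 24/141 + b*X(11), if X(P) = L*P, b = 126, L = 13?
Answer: 846854/47 ≈ 18018.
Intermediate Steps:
X(P) = 13*P
24/141 + b*X(11) = 24/141 + 126*(13*11) = 24*(1/141) + 126*143 = 8/47 + 18018 = 846854/47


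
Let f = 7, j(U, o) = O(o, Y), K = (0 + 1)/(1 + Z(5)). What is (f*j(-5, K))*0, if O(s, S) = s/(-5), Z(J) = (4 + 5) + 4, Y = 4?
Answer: 0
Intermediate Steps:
Z(J) = 13 (Z(J) = 9 + 4 = 13)
O(s, S) = -s/5 (O(s, S) = s*(-⅕) = -s/5)
K = 1/14 (K = (0 + 1)/(1 + 13) = 1/14 ≈ 0.071429)
j(U, o) = -o/5
(f*j(-5, K))*0 = (7*(-⅕*1/14))*0 = (7*(-1/70))*0 = -⅒*0 = 0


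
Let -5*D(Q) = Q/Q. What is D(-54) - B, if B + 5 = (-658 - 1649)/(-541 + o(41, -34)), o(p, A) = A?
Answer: 453/575 ≈ 0.78783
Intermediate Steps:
D(Q) = -⅕ (D(Q) = -Q/(5*Q) = -⅕*1 = -⅕)
B = -568/575 (B = -5 + (-658 - 1649)/(-541 - 34) = -5 - 2307/(-575) = -5 - 2307*(-1/575) = -5 + 2307/575 = -568/575 ≈ -0.98783)
D(-54) - B = -⅕ - 1*(-568/575) = -⅕ + 568/575 = 453/575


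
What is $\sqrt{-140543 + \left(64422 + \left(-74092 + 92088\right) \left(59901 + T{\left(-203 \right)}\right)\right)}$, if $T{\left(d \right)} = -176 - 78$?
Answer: $\sqrt{1073331291} \approx 32762.0$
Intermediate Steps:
$T{\left(d \right)} = -254$ ($T{\left(d \right)} = -176 - 78 = -254$)
$\sqrt{-140543 + \left(64422 + \left(-74092 + 92088\right) \left(59901 + T{\left(-203 \right)}\right)\right)} = \sqrt{-140543 + \left(64422 + \left(-74092 + 92088\right) \left(59901 - 254\right)\right)} = \sqrt{-140543 + \left(64422 + 17996 \cdot 59647\right)} = \sqrt{-140543 + \left(64422 + 1073407412\right)} = \sqrt{-140543 + 1073471834} = \sqrt{1073331291}$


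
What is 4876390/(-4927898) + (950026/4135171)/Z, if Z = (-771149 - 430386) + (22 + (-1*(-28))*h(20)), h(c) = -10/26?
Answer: -157484462565239902867/159147897962921976711 ≈ -0.98955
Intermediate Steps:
h(c) = -5/13 (h(c) = -10*1/26 = -5/13)
Z = -15619809/13 (Z = (-771149 - 430386) + (22 - 1*(-28)*(-5/13)) = -1201535 + (22 + 28*(-5/13)) = -1201535 + (22 - 140/13) = -1201535 + 146/13 = -15619809/13 ≈ -1.2015e+6)
4876390/(-4927898) + (950026/4135171)/Z = 4876390/(-4927898) + (950026/4135171)/(-15619809/13) = 4876390*(-1/4927898) + (950026*(1/4135171))*(-13/15619809) = -2438195/2463949 + (950026/4135171)*(-13/15619809) = -2438195/2463949 - 12350338/64590581202339 = -157484462565239902867/159147897962921976711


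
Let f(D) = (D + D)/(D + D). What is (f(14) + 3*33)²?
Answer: 10000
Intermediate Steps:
f(D) = 1 (f(D) = (2*D)/((2*D)) = (2*D)*(1/(2*D)) = 1)
(f(14) + 3*33)² = (1 + 3*33)² = (1 + 99)² = 100² = 10000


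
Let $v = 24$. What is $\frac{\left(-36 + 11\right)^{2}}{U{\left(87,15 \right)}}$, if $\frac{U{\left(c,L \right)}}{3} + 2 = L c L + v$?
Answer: $\frac{625}{58791} \approx 0.010631$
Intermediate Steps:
$U{\left(c,L \right)} = 66 + 3 c L^{2}$ ($U{\left(c,L \right)} = -6 + 3 \left(L c L + 24\right) = -6 + 3 \left(c L^{2} + 24\right) = -6 + 3 \left(24 + c L^{2}\right) = -6 + \left(72 + 3 c L^{2}\right) = 66 + 3 c L^{2}$)
$\frac{\left(-36 + 11\right)^{2}}{U{\left(87,15 \right)}} = \frac{\left(-36 + 11\right)^{2}}{66 + 3 \cdot 87 \cdot 15^{2}} = \frac{\left(-25\right)^{2}}{66 + 3 \cdot 87 \cdot 225} = \frac{625}{66 + 58725} = \frac{625}{58791}$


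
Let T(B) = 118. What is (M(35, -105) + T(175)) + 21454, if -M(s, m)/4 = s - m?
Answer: 21012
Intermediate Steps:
M(s, m) = -4*s + 4*m (M(s, m) = -4*(s - m) = -4*s + 4*m)
(M(35, -105) + T(175)) + 21454 = ((-4*35 + 4*(-105)) + 118) + 21454 = ((-140 - 420) + 118) + 21454 = (-560 + 118) + 21454 = -442 + 21454 = 21012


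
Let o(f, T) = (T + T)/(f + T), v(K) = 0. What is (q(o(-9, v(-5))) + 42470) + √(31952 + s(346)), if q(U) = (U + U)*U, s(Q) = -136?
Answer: 42470 + 2*√7954 ≈ 42648.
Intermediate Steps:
o(f, T) = 2*T/(T + f) (o(f, T) = (2*T)/(T + f) = 2*T/(T + f))
q(U) = 2*U² (q(U) = (2*U)*U = 2*U²)
(q(o(-9, v(-5))) + 42470) + √(31952 + s(346)) = (2*(2*0/(0 - 9))² + 42470) + √(31952 - 136) = (2*(2*0/(-9))² + 42470) + √31816 = (2*(2*0*(-⅑))² + 42470) + 2*√7954 = (2*0² + 42470) + 2*√7954 = (2*0 + 42470) + 2*√7954 = (0 + 42470) + 2*√7954 = 42470 + 2*√7954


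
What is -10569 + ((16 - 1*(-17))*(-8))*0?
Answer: -10569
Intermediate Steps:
-10569 + ((16 - 1*(-17))*(-8))*0 = -10569 + ((16 + 17)*(-8))*0 = -10569 + (33*(-8))*0 = -10569 - 264*0 = -10569 + 0 = -10569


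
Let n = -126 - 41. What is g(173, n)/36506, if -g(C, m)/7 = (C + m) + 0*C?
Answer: -21/18253 ≈ -0.0011505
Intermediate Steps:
n = -167
g(C, m) = -7*C - 7*m (g(C, m) = -7*((C + m) + 0*C) = -7*((C + m) + 0) = -7*(C + m) = -7*C - 7*m)
g(173, n)/36506 = (-7*173 - 7*(-167))/36506 = (-1211 + 1169)*(1/36506) = -42*1/36506 = -21/18253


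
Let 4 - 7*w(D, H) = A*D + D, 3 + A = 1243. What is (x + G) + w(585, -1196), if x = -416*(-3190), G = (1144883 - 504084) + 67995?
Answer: 13524857/7 ≈ 1.9321e+6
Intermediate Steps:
A = 1240 (A = -3 + 1243 = 1240)
G = 708794 (G = 640799 + 67995 = 708794)
w(D, H) = 4/7 - 1241*D/7 (w(D, H) = 4/7 - (1240*D + D)/7 = 4/7 - 1241*D/7)
x = 1327040 (x = -1*(-1327040) = 1327040)
(x + G) + w(585, -1196) = (1327040 + 708794) + (4/7 - 1241/7*585) = 2035834 + (4/7 - 725985/7) = 2035834 - 725981/7 = 13524857/7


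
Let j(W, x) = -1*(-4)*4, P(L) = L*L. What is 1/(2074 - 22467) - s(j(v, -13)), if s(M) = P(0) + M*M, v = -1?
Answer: -5220609/20393 ≈ -256.00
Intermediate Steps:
P(L) = L²
j(W, x) = 16 (j(W, x) = 4*4 = 16)
s(M) = M² (s(M) = 0² + M*M = 0 + M² = M²)
1/(2074 - 22467) - s(j(v, -13)) = 1/(2074 - 22467) - 1*16² = 1/(-20393) - 1*256 = -1/20393 - 256 = -5220609/20393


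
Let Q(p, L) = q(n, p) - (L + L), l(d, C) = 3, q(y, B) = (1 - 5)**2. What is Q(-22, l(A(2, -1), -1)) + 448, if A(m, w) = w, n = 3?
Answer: 458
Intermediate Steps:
q(y, B) = 16 (q(y, B) = (-4)**2 = 16)
Q(p, L) = 16 - 2*L (Q(p, L) = 16 - (L + L) = 16 - 2*L)
Q(-22, l(A(2, -1), -1)) + 448 = (16 - 2*3) + 448 = (16 - 6) + 448 = 10 + 448 = 458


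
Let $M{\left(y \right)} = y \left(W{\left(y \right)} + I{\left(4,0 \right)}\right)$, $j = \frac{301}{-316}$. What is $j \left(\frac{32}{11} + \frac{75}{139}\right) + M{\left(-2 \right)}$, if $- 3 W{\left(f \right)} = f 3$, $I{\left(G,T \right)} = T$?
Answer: $- \frac{3519829}{483164} \approx -7.285$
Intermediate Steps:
$W{\left(f \right)} = - f$ ($W{\left(f \right)} = - \frac{f 3}{3} = - \frac{3 f}{3} = - f$)
$j = - \frac{301}{316}$ ($j = 301 \left(- \frac{1}{316}\right) = - \frac{301}{316} \approx -0.95253$)
$M{\left(y \right)} = - y^{2}$ ($M{\left(y \right)} = y \left(- y + 0\right) = y \left(- y\right) = - y^{2}$)
$j \left(\frac{32}{11} + \frac{75}{139}\right) + M{\left(-2 \right)} = - \frac{301 \left(\frac{32}{11} + \frac{75}{139}\right)}{316} - \left(-2\right)^{2} = - \frac{301 \left(32 \cdot \frac{1}{11} + 75 \cdot \frac{1}{139}\right)}{316} - 4 = - \frac{301 \left(\frac{32}{11} + \frac{75}{139}\right)}{316} - 4 = \left(- \frac{301}{316}\right) \frac{5273}{1529} - 4 = - \frac{1587173}{483164} - 4 = - \frac{3519829}{483164}$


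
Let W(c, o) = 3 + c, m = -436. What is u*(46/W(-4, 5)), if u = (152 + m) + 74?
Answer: 9660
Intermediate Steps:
u = -210 (u = (152 - 436) + 74 = -284 + 74 = -210)
u*(46/W(-4, 5)) = -9660/(3 - 4) = -9660/(-1) = -9660*(-1) = -210*(-46) = 9660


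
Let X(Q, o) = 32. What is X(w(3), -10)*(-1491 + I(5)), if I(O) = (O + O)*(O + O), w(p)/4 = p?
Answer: -44512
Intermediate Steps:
w(p) = 4*p
I(O) = 4*O² (I(O) = (2*O)*(2*O) = 4*O²)
X(w(3), -10)*(-1491 + I(5)) = 32*(-1491 + 4*5²) = 32*(-1491 + 4*25) = 32*(-1491 + 100) = 32*(-1391) = -44512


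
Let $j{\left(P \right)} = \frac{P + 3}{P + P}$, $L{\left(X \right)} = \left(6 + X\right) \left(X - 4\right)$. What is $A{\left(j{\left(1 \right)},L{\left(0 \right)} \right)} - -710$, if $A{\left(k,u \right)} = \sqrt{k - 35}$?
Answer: $710 + i \sqrt{33} \approx 710.0 + 5.7446 i$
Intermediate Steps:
$L{\left(X \right)} = \left(-4 + X\right) \left(6 + X\right)$ ($L{\left(X \right)} = \left(6 + X\right) \left(-4 + X\right) = \left(-4 + X\right) \left(6 + X\right)$)
$j{\left(P \right)} = \frac{3 + P}{2 P}$
$A{\left(k,u \right)} = \sqrt{-35 + k}$
$A{\left(j{\left(1 \right)},L{\left(0 \right)} \right)} - -710 = \sqrt{-35 + \frac{3 + 1}{2 \cdot 1}} - -710 = \sqrt{-35 + \frac{1}{2} \cdot 1 \cdot 4} + 710 = \sqrt{-35 + 2} + 710 = \sqrt{-33} + 710 = i \sqrt{33} + 710 = 710 + i \sqrt{33}$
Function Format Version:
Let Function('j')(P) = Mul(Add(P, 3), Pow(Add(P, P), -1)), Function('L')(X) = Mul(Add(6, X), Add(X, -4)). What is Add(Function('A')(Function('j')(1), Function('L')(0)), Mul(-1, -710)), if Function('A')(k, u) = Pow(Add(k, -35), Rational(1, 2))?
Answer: Add(710, Mul(I, Pow(33, Rational(1, 2)))) ≈ Add(710.00, Mul(5.7446, I))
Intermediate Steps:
Function('L')(X) = Mul(Add(-4, X), Add(6, X)) (Function('L')(X) = Mul(Add(6, X), Add(-4, X)) = Mul(Add(-4, X), Add(6, X)))
Function('j')(P) = Mul(Rational(1, 2), Pow(P, -1), Add(3, P)) (Function('j')(P) = Mul(Add(3, P), Pow(Mul(2, P), -1)) = Mul(Add(3, P), Mul(Rational(1, 2), Pow(P, -1))) = Mul(Rational(1, 2), Pow(P, -1), Add(3, P)))
Function('A')(k, u) = Pow(Add(-35, k), Rational(1, 2))
Add(Function('A')(Function('j')(1), Function('L')(0)), Mul(-1, -710)) = Add(Pow(Add(-35, Mul(Rational(1, 2), Pow(1, -1), Add(3, 1))), Rational(1, 2)), Mul(-1, -710)) = Add(Pow(Add(-35, Mul(Rational(1, 2), 1, 4)), Rational(1, 2)), 710) = Add(Pow(Add(-35, 2), Rational(1, 2)), 710) = Add(Pow(-33, Rational(1, 2)), 710) = Add(Mul(I, Pow(33, Rational(1, 2))), 710) = Add(710, Mul(I, Pow(33, Rational(1, 2))))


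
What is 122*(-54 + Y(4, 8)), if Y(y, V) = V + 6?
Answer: -4880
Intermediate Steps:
Y(y, V) = 6 + V
122*(-54 + Y(4, 8)) = 122*(-54 + (6 + 8)) = 122*(-54 + 14) = 122*(-40) = -4880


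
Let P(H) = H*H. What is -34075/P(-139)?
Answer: -34075/19321 ≈ -1.7636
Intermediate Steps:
P(H) = H**2
-34075/P(-139) = -34075/((-139)**2) = -34075/19321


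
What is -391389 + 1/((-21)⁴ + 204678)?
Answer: -156226441850/399159 ≈ -3.9139e+5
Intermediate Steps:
-391389 + 1/((-21)⁴ + 204678) = -391389 + 1/(194481 + 204678) = -391389 + 1/399159 = -156226441850/399159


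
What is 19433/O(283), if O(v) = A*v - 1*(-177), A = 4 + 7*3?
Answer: 19433/7252 ≈ 2.6797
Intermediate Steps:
A = 25 (A = 4 + 21 = 25)
O(v) = 177 + 25*v (O(v) = 25*v - 1*(-177) = 25*v + 177 = 177 + 25*v)
19433/O(283) = 19433/(177 + 25*283) = 19433/(177 + 7075) = 19433/7252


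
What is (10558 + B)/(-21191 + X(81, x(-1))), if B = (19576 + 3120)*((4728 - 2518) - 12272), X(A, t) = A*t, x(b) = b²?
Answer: 114178297/10555 ≈ 10817.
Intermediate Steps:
B = -228367152 (B = 22696*(2210 - 12272) = 22696*(-10062) = -228367152)
(10558 + B)/(-21191 + X(81, x(-1))) = (10558 - 228367152)/(-21191 + 81*(-1)²) = -228356594/(-21191 + 81*1) = -228356594/(-21191 + 81) = -228356594/(-21110) = -228356594*(-1/21110) = 114178297/10555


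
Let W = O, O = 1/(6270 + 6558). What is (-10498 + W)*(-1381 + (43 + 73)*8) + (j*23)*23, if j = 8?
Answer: 20353015825/4276 ≈ 4.7598e+6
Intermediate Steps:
O = 1/12828 ≈ 7.7954e-5
W = 1/12828 ≈ 7.7954e-5
(-10498 + W)*(-1381 + (43 + 73)*8) + (j*23)*23 = (-10498 + 1/12828)*(-1381 + (43 + 73)*8) + (8*23)*23 = -134668343*(-1381 + 116*8)/12828 + 184*23 = -134668343*(-1381 + 928)/12828 + 4232 = -134668343/12828*(-453) + 4232 = 20334919793/4276 + 4232 = 20353015825/4276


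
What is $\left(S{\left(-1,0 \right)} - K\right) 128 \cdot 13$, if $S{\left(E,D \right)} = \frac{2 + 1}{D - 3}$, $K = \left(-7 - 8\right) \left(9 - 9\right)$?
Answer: $-1664$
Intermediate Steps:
$K = 0$ ($K = \left(-15\right) 0 = 0$)
$S{\left(E,D \right)} = \frac{3}{-3 + D}$
$\left(S{\left(-1,0 \right)} - K\right) 128 \cdot 13 = \left(\frac{3}{-3 + 0} - 0\right) 128 \cdot 13 = \left(\frac{3}{-3} + 0\right) 1664 = \left(3 \left(- \frac{1}{3}\right) + 0\right) 1664 = \left(-1 + 0\right) 1664 = \left(-1\right) 1664 = -1664$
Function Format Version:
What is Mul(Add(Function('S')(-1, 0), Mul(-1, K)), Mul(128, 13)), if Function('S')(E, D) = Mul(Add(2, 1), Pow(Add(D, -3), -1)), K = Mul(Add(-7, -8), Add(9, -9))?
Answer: -1664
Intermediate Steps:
K = 0 (K = Mul(-15, 0) = 0)
Function('S')(E, D) = Mul(3, Pow(Add(-3, D), -1))
Mul(Add(Function('S')(-1, 0), Mul(-1, K)), Mul(128, 13)) = Mul(Add(Mul(3, Pow(Add(-3, 0), -1)), Mul(-1, 0)), Mul(128, 13)) = Mul(Add(Mul(3, Pow(-3, -1)), 0), 1664) = Mul(Add(Mul(3, Rational(-1, 3)), 0), 1664) = Mul(Add(-1, 0), 1664) = Mul(-1, 1664) = -1664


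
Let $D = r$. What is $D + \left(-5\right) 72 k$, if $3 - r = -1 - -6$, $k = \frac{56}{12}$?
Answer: $-1682$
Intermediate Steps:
$k = \frac{14}{3}$ ($k = 56 \cdot \frac{1}{12} = \frac{14}{3} \approx 4.6667$)
$r = -2$ ($r = 3 - \left(-1 - -6\right) = 3 - \left(-1 + 6\right) = 3 - 5 = -2$)
$D = -2$
$D + \left(-5\right) 72 k = -2 + \left(-5\right) 72 \cdot \frac{14}{3} = -2 - 1680 = -1682$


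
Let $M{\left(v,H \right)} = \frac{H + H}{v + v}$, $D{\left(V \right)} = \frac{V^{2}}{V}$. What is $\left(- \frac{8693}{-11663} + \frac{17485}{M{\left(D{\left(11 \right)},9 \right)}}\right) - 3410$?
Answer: $\frac{1885343872}{104967} \approx 17961.0$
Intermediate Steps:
$D{\left(V \right)} = V$
$M{\left(v,H \right)} = \frac{H}{v}$ ($M{\left(v,H \right)} = \frac{2 H}{2 v} = 2 H \frac{1}{2 v} = \frac{H}{v}$)
$\left(- \frac{8693}{-11663} + \frac{17485}{M{\left(D{\left(11 \right)},9 \right)}}\right) - 3410 = \left(- \frac{8693}{-11663} + \frac{17485}{9 \cdot \frac{1}{11}}\right) - 3410 = \left(\left(-8693\right) \left(- \frac{1}{11663}\right) + \frac{17485}{9 \cdot \frac{1}{11}}\right) - 3410 = \left(\frac{8693}{11663} + \frac{17485}{\frac{9}{11}}\right) - 3410 = \left(\frac{8693}{11663} + 17485 \cdot \frac{11}{9}\right) - 3410 = \left(\frac{8693}{11663} + \frac{192335}{9}\right) - 3410 = \frac{2243281342}{104967} - 3410 = \frac{1885343872}{104967}$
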